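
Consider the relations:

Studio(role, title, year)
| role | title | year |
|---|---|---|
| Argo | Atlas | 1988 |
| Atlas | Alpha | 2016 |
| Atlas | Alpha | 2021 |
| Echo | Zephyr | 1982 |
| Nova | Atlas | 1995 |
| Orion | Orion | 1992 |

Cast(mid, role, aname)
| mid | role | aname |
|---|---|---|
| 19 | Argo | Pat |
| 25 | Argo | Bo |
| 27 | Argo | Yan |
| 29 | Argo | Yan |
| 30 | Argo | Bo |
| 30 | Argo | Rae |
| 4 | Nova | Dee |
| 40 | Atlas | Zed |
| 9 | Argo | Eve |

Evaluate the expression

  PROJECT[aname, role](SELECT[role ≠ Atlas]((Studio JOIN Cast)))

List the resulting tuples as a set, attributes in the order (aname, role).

{(Bo, Argo), (Dee, Nova), (Eve, Argo), (Pat, Argo), (Rae, Argo), (Yan, Argo)}

Joining Studio and Cast on role yields {(Argo, Atlas, 1988, 19, Pat), (Argo, Atlas, 1988, 25, Bo), (Argo, Atlas, 1988, 27, Yan), (Argo, Atlas, 1988, 29, Yan), (Argo, Atlas, 1988, 30, Bo), (Argo, Atlas, 1988, 30, Rae), (Argo, Atlas, 1988, 9, Eve), (Atlas, Alpha, 2016, 40, Zed), (Atlas, Alpha, 2021, 40, Zed), (Nova, Atlas, 1995, 4, Dee)}.
Filtering on role ≠ Atlas leaves {(Argo, Atlas, 1988, 19, Pat), (Argo, Atlas, 1988, 25, Bo), (Argo, Atlas, 1988, 27, Yan), (Argo, Atlas, 1988, 29, Yan), (Argo, Atlas, 1988, 30, Bo), (Argo, Atlas, 1988, 30, Rae), (Argo, Atlas, 1988, 9, Eve), (Nova, Atlas, 1995, 4, Dee)}.
π[aname, role]: project onto (aname, role) (2 duplicate(s) eliminated) → {(Bo, Argo), (Dee, Nova), (Eve, Argo), (Pat, Argo), (Rae, Argo), (Yan, Argo)}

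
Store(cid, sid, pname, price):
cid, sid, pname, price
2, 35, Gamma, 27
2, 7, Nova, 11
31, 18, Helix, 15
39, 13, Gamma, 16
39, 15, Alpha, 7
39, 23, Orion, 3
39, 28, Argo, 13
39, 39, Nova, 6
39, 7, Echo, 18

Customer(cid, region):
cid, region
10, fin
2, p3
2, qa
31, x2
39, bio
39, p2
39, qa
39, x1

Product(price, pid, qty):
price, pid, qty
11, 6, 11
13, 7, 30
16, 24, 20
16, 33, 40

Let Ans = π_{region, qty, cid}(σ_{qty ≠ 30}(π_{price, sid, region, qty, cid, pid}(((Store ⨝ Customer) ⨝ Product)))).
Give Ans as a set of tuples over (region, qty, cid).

{(bio, 20, 39), (bio, 40, 39), (p2, 20, 39), (p2, 40, 39), (p3, 11, 2), (qa, 11, 2), (qa, 20, 39), (qa, 40, 39), (x1, 20, 39), (x1, 40, 39)}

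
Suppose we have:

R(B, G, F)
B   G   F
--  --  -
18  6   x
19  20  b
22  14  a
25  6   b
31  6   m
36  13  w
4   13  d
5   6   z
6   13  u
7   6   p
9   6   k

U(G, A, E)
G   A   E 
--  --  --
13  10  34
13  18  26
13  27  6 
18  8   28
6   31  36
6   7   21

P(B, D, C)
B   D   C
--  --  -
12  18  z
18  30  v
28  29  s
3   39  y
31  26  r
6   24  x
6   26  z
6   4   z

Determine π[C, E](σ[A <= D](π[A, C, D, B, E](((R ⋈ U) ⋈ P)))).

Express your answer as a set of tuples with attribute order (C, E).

{(r, 21), (v, 21), (x, 26), (x, 34), (z, 26), (z, 34)}

Joining R and U on G yields {(18, 6, x, 31, 36), (18, 6, x, 7, 21), (25, 6, b, 31, 36), (25, 6, b, 7, 21), (31, 6, m, 31, 36), (31, 6, m, 7, 21), (36, 13, w, 10, 34), (36, 13, w, 18, 26), (36, 13, w, 27, 6), (4, 13, d, 10, 34), (4, 13, d, 18, 26), (4, 13, d, 27, 6), (5, 6, z, 31, 36), (5, 6, z, 7, 21), (6, 13, u, 10, 34), (6, 13, u, 18, 26), (6, 13, u, 27, 6), (7, 6, p, 31, 36), (7, 6, p, 7, 21), (9, 6, k, 31, 36), (9, 6, k, 7, 21)}.
Joining (R ⋈ U) and P on B yields {(18, 6, x, 31, 36, 30, v), (18, 6, x, 7, 21, 30, v), (31, 6, m, 31, 36, 26, r), (31, 6, m, 7, 21, 26, r), (6, 13, u, 10, 34, 24, x), (6, 13, u, 10, 34, 26, z), (6, 13, u, 10, 34, 4, z), (6, 13, u, 18, 26, 24, x), (6, 13, u, 18, 26, 26, z), (6, 13, u, 18, 26, 4, z), (6, 13, u, 27, 6, 24, x), (6, 13, u, 27, 6, 26, z), (6, 13, u, 27, 6, 4, z)}.
Projecting to A, C, D, B, E: {(10, x, 24, 6, 34), (10, z, 26, 6, 34), (10, z, 4, 6, 34), (18, x, 24, 6, 26), (18, z, 26, 6, 26), (18, z, 4, 6, 26), (27, x, 24, 6, 6), (27, z, 26, 6, 6), (27, z, 4, 6, 6), (31, r, 26, 31, 36), (31, v, 30, 18, 36), (7, r, 26, 31, 21), (7, v, 30, 18, 21)}
σ[A <= D]: keep tuples satisfying A <= D → {(10, x, 24, 6, 34), (10, z, 26, 6, 34), (18, x, 24, 6, 26), (18, z, 26, 6, 26), (7, r, 26, 31, 21), (7, v, 30, 18, 21)}
Projecting to C, E: {(r, 21), (v, 21), (x, 26), (x, 34), (z, 26), (z, 34)}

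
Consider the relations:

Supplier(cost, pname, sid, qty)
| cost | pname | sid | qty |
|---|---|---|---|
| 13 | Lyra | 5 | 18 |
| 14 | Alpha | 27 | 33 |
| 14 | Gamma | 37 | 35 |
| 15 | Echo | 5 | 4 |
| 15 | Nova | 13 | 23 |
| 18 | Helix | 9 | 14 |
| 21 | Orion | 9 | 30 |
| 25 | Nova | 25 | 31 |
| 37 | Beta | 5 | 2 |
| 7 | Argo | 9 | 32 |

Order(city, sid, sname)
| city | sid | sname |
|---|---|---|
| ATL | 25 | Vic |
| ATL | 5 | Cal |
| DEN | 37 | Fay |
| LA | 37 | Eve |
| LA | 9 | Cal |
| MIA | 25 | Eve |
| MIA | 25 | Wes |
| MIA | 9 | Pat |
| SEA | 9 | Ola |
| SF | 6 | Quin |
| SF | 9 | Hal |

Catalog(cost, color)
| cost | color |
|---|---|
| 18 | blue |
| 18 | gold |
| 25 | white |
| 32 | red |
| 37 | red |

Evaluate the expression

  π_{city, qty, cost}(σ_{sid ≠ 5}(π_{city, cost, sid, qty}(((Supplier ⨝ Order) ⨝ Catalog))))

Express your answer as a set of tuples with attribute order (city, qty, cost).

Natural join on sid: {(13, Lyra, 5, 18, ATL, Cal), (14, Gamma, 37, 35, DEN, Fay), (14, Gamma, 37, 35, LA, Eve), (15, Echo, 5, 4, ATL, Cal), (18, Helix, 9, 14, LA, Cal), (18, Helix, 9, 14, MIA, Pat), (18, Helix, 9, 14, SEA, Ola), (18, Helix, 9, 14, SF, Hal), (21, Orion, 9, 30, LA, Cal), (21, Orion, 9, 30, MIA, Pat), (21, Orion, 9, 30, SEA, Ola), (21, Orion, 9, 30, SF, Hal), (25, Nova, 25, 31, ATL, Vic), (25, Nova, 25, 31, MIA, Eve), (25, Nova, 25, 31, MIA, Wes), (37, Beta, 5, 2, ATL, Cal), (7, Argo, 9, 32, LA, Cal), (7, Argo, 9, 32, MIA, Pat), (7, Argo, 9, 32, SEA, Ola), (7, Argo, 9, 32, SF, Hal)}
Natural join on cost: {(18, Helix, 9, 14, LA, Cal, blue), (18, Helix, 9, 14, LA, Cal, gold), (18, Helix, 9, 14, MIA, Pat, blue), (18, Helix, 9, 14, MIA, Pat, gold), (18, Helix, 9, 14, SEA, Ola, blue), (18, Helix, 9, 14, SEA, Ola, gold), (18, Helix, 9, 14, SF, Hal, blue), (18, Helix, 9, 14, SF, Hal, gold), (25, Nova, 25, 31, ATL, Vic, white), (25, Nova, 25, 31, MIA, Eve, white), (25, Nova, 25, 31, MIA, Wes, white), (37, Beta, 5, 2, ATL, Cal, red)}
π[city, cost, sid, qty]: project onto (city, cost, sid, qty) (5 duplicate(s) eliminated) → {(ATL, 25, 25, 31), (ATL, 37, 5, 2), (LA, 18, 9, 14), (MIA, 18, 9, 14), (MIA, 25, 25, 31), (SEA, 18, 9, 14), (SF, 18, 9, 14)}
Filtering on sid ≠ 5 leaves {(ATL, 25, 25, 31), (LA, 18, 9, 14), (MIA, 18, 9, 14), (MIA, 25, 25, 31), (SEA, 18, 9, 14), (SF, 18, 9, 14)}.
π[city, qty, cost]: project onto (city, qty, cost) → {(ATL, 31, 25), (LA, 14, 18), (MIA, 14, 18), (MIA, 31, 25), (SEA, 14, 18), (SF, 14, 18)}

{(ATL, 31, 25), (LA, 14, 18), (MIA, 14, 18), (MIA, 31, 25), (SEA, 14, 18), (SF, 14, 18)}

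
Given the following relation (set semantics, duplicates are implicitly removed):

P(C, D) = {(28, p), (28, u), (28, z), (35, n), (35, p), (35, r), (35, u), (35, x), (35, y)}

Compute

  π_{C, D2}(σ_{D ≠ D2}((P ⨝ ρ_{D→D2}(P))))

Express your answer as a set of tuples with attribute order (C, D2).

ρ[D→D2]: schema becomes (C, D2); tuples unchanged.
P ⋈ ρ_{D→D2}(P) (natural join on C): {(28, p, p), (28, p, u), (28, p, z), (28, u, p), (28, u, u), (28, u, z), (28, z, p), (28, z, u), (28, z, z), (35, n, n), (35, n, p), (35, n, r), (35, n, u), (35, n, x), (35, n, y), (35, p, n), (35, p, p), (35, p, r), (35, p, u), (35, p, x), (35, p, y), (35, r, n), (35, r, p), (35, r, r), (35, r, u), (35, r, x), (35, r, y), (35, u, n), (35, u, p), (35, u, r), (35, u, u), (35, u, x), (35, u, y), (35, x, n), (35, x, p), (35, x, r), (35, x, u), (35, x, x), (35, x, y), (35, y, n), (35, y, p), (35, y, r), (35, y, u), (35, y, x), (35, y, y)}
σ[D ≠ D2]: keep tuples satisfying D ≠ D2 → {(28, p, u), (28, p, z), (28, u, p), (28, u, z), (28, z, p), (28, z, u), (35, n, p), (35, n, r), (35, n, u), (35, n, x), (35, n, y), (35, p, n), (35, p, r), (35, p, u), (35, p, x), (35, p, y), (35, r, n), (35, r, p), (35, r, u), (35, r, x), (35, r, y), (35, u, n), (35, u, p), (35, u, r), (35, u, x), (35, u, y), (35, x, n), (35, x, p), (35, x, r), (35, x, u), (35, x, y), (35, y, n), (35, y, p), (35, y, r), (35, y, u), (35, y, x)}
π[C, D2]: project onto (C, D2) (27 duplicate(s) eliminated) → {(28, p), (28, u), (28, z), (35, n), (35, p), (35, r), (35, u), (35, x), (35, y)}

{(28, p), (28, u), (28, z), (35, n), (35, p), (35, r), (35, u), (35, x), (35, y)}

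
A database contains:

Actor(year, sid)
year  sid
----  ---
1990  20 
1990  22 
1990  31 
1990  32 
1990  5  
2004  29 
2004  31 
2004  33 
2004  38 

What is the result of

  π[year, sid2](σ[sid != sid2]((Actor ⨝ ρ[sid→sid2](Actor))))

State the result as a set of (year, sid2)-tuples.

{(1990, 20), (1990, 22), (1990, 31), (1990, 32), (1990, 5), (2004, 29), (2004, 31), (2004, 33), (2004, 38)}

ρ[sid→sid2]: schema becomes (year, sid2); tuples unchanged.
Joining Actor and ρ[sid→sid2](Actor) on year yields {(1990, 20, 20), (1990, 20, 22), (1990, 20, 31), (1990, 20, 32), (1990, 20, 5), (1990, 22, 20), (1990, 22, 22), (1990, 22, 31), (1990, 22, 32), (1990, 22, 5), (1990, 31, 20), (1990, 31, 22), (1990, 31, 31), (1990, 31, 32), (1990, 31, 5), (1990, 32, 20), (1990, 32, 22), (1990, 32, 31), (1990, 32, 32), (1990, 32, 5), (1990, 5, 20), (1990, 5, 22), (1990, 5, 31), (1990, 5, 32), (1990, 5, 5), (2004, 29, 29), (2004, 29, 31), (2004, 29, 33), (2004, 29, 38), (2004, 31, 29), (2004, 31, 31), (2004, 31, 33), (2004, 31, 38), (2004, 33, 29), (2004, 33, 31), (2004, 33, 33), (2004, 33, 38), (2004, 38, 29), (2004, 38, 31), (2004, 38, 33), (2004, 38, 38)}.
σ[sid != sid2]: keep tuples satisfying sid != sid2 → {(1990, 20, 22), (1990, 20, 31), (1990, 20, 32), (1990, 20, 5), (1990, 22, 20), (1990, 22, 31), (1990, 22, 32), (1990, 22, 5), (1990, 31, 20), (1990, 31, 22), (1990, 31, 32), (1990, 31, 5), (1990, 32, 20), (1990, 32, 22), (1990, 32, 31), (1990, 32, 5), (1990, 5, 20), (1990, 5, 22), (1990, 5, 31), (1990, 5, 32), (2004, 29, 31), (2004, 29, 33), (2004, 29, 38), (2004, 31, 29), (2004, 31, 33), (2004, 31, 38), (2004, 33, 29), (2004, 33, 31), (2004, 33, 38), (2004, 38, 29), (2004, 38, 31), (2004, 38, 33)}
π[year, sid2]: project onto (year, sid2) (23 duplicate(s) eliminated) → {(1990, 20), (1990, 22), (1990, 31), (1990, 32), (1990, 5), (2004, 29), (2004, 31), (2004, 33), (2004, 38)}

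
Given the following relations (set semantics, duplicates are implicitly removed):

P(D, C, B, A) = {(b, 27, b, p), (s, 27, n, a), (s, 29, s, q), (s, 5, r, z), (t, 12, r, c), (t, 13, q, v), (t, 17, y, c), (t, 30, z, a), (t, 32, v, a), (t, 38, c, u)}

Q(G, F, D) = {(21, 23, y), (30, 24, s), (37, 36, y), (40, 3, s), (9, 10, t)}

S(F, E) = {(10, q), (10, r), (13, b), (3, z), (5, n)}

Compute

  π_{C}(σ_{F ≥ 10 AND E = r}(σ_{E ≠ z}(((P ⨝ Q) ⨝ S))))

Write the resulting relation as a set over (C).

P ⋈ Q (natural join on D): {(s, 27, n, a, 30, 24), (s, 27, n, a, 40, 3), (s, 29, s, q, 30, 24), (s, 29, s, q, 40, 3), (s, 5, r, z, 30, 24), (s, 5, r, z, 40, 3), (t, 12, r, c, 9, 10), (t, 13, q, v, 9, 10), (t, 17, y, c, 9, 10), (t, 30, z, a, 9, 10), (t, 32, v, a, 9, 10), (t, 38, c, u, 9, 10)}
(P ⨝ Q) ⋈ S (natural join on F): {(s, 27, n, a, 40, 3, z), (s, 29, s, q, 40, 3, z), (s, 5, r, z, 40, 3, z), (t, 12, r, c, 9, 10, q), (t, 12, r, c, 9, 10, r), (t, 13, q, v, 9, 10, q), (t, 13, q, v, 9, 10, r), (t, 17, y, c, 9, 10, q), (t, 17, y, c, 9, 10, r), (t, 30, z, a, 9, 10, q), (t, 30, z, a, 9, 10, r), (t, 32, v, a, 9, 10, q), (t, 32, v, a, 9, 10, r), (t, 38, c, u, 9, 10, q), (t, 38, c, u, 9, 10, r)}
Apply σ_{E ≠ z}; surviving tuples: {(t, 12, r, c, 9, 10, q), (t, 12, r, c, 9, 10, r), (t, 13, q, v, 9, 10, q), (t, 13, q, v, 9, 10, r), (t, 17, y, c, 9, 10, q), (t, 17, y, c, 9, 10, r), (t, 30, z, a, 9, 10, q), (t, 30, z, a, 9, 10, r), (t, 32, v, a, 9, 10, q), (t, 32, v, a, 9, 10, r), (t, 38, c, u, 9, 10, q), (t, 38, c, u, 9, 10, r)}
Apply σ_{F ≥ 10 AND E = r}; surviving tuples: {(t, 12, r, c, 9, 10, r), (t, 13, q, v, 9, 10, r), (t, 17, y, c, 9, 10, r), (t, 30, z, a, 9, 10, r), (t, 32, v, a, 9, 10, r), (t, 38, c, u, 9, 10, r)}
Keep only column(s) C: {12, 13, 17, 30, 32, 38}

{12, 13, 17, 30, 32, 38}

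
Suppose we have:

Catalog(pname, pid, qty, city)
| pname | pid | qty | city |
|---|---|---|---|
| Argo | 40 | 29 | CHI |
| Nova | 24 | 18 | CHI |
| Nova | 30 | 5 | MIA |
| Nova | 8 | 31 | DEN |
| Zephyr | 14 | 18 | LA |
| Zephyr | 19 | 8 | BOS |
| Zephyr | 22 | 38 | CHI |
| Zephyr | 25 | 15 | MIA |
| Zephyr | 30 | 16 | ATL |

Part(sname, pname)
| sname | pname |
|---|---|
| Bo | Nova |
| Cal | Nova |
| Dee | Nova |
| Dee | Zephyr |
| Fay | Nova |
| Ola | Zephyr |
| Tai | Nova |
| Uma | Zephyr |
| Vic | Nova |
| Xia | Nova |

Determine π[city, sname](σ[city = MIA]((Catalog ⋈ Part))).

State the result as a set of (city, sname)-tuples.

{(MIA, Bo), (MIA, Cal), (MIA, Dee), (MIA, Fay), (MIA, Ola), (MIA, Tai), (MIA, Uma), (MIA, Vic), (MIA, Xia)}

Natural join on pname: {(Nova, 24, 18, CHI, Bo), (Nova, 24, 18, CHI, Cal), (Nova, 24, 18, CHI, Dee), (Nova, 24, 18, CHI, Fay), (Nova, 24, 18, CHI, Tai), (Nova, 24, 18, CHI, Vic), (Nova, 24, 18, CHI, Xia), (Nova, 30, 5, MIA, Bo), (Nova, 30, 5, MIA, Cal), (Nova, 30, 5, MIA, Dee), (Nova, 30, 5, MIA, Fay), (Nova, 30, 5, MIA, Tai), (Nova, 30, 5, MIA, Vic), (Nova, 30, 5, MIA, Xia), (Nova, 8, 31, DEN, Bo), (Nova, 8, 31, DEN, Cal), (Nova, 8, 31, DEN, Dee), (Nova, 8, 31, DEN, Fay), (Nova, 8, 31, DEN, Tai), (Nova, 8, 31, DEN, Vic), (Nova, 8, 31, DEN, Xia), (Zephyr, 14, 18, LA, Dee), (Zephyr, 14, 18, LA, Ola), (Zephyr, 14, 18, LA, Uma), (Zephyr, 19, 8, BOS, Dee), (Zephyr, 19, 8, BOS, Ola), (Zephyr, 19, 8, BOS, Uma), (Zephyr, 22, 38, CHI, Dee), (Zephyr, 22, 38, CHI, Ola), (Zephyr, 22, 38, CHI, Uma), (Zephyr, 25, 15, MIA, Dee), (Zephyr, 25, 15, MIA, Ola), (Zephyr, 25, 15, MIA, Uma), (Zephyr, 30, 16, ATL, Dee), (Zephyr, 30, 16, ATL, Ola), (Zephyr, 30, 16, ATL, Uma)}
Filtering on city = MIA leaves {(Nova, 30, 5, MIA, Bo), (Nova, 30, 5, MIA, Cal), (Nova, 30, 5, MIA, Dee), (Nova, 30, 5, MIA, Fay), (Nova, 30, 5, MIA, Tai), (Nova, 30, 5, MIA, Vic), (Nova, 30, 5, MIA, Xia), (Zephyr, 25, 15, MIA, Dee), (Zephyr, 25, 15, MIA, Ola), (Zephyr, 25, 15, MIA, Uma)}.
Keep only column(s) city, sname (1 duplicate(s) eliminated): {(MIA, Bo), (MIA, Cal), (MIA, Dee), (MIA, Fay), (MIA, Ola), (MIA, Tai), (MIA, Uma), (MIA, Vic), (MIA, Xia)}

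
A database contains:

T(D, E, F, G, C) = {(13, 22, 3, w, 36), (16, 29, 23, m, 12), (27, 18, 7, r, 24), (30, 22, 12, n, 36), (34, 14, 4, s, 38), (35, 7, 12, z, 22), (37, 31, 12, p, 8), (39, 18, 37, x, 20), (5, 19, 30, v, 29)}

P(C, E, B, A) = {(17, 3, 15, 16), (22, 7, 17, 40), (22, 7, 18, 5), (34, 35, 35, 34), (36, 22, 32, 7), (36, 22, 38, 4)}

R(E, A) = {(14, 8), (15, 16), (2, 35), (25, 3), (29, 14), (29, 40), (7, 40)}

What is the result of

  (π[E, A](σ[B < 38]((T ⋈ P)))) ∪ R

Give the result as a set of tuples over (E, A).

{(14, 8), (15, 16), (2, 35), (22, 7), (25, 3), (29, 14), (29, 40), (7, 40), (7, 5)}

Joining T and P on E, C yields {(13, 22, 3, w, 36, 32, 7), (13, 22, 3, w, 36, 38, 4), (30, 22, 12, n, 36, 32, 7), (30, 22, 12, n, 36, 38, 4), (35, 7, 12, z, 22, 17, 40), (35, 7, 12, z, 22, 18, 5)}.
σ[B < 38]: keep tuples satisfying B < 38 → {(13, 22, 3, w, 36, 32, 7), (30, 22, 12, n, 36, 32, 7), (35, 7, 12, z, 22, 17, 40), (35, 7, 12, z, 22, 18, 5)}
Keep only column(s) E, A (1 duplicate(s) eliminated): {(22, 7), (7, 40), (7, 5)}
Union: {(22, 7), (7, 40), (7, 5)} with {(14, 8), (15, 16), (2, 35), (25, 3), (29, 14), (29, 40), (7, 40)} → {(14, 8), (15, 16), (2, 35), (22, 7), (25, 3), (29, 14), (29, 40), (7, 40), (7, 5)}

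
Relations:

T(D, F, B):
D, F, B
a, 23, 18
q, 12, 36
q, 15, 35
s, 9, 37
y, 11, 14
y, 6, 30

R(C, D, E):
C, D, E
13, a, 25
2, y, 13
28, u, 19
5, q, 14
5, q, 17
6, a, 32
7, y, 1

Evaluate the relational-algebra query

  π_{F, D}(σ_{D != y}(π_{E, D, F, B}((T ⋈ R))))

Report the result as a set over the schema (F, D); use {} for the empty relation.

{(12, q), (15, q), (23, a)}

T ⋈ R (natural join on D): {(a, 23, 18, 13, 25), (a, 23, 18, 6, 32), (q, 12, 36, 5, 14), (q, 12, 36, 5, 17), (q, 15, 35, 5, 14), (q, 15, 35, 5, 17), (y, 11, 14, 2, 13), (y, 11, 14, 7, 1), (y, 6, 30, 2, 13), (y, 6, 30, 7, 1)}
Projecting to E, D, F, B: {(1, y, 11, 14), (1, y, 6, 30), (13, y, 11, 14), (13, y, 6, 30), (14, q, 12, 36), (14, q, 15, 35), (17, q, 12, 36), (17, q, 15, 35), (25, a, 23, 18), (32, a, 23, 18)}
Filtering on D != y leaves {(14, q, 12, 36), (14, q, 15, 35), (17, q, 12, 36), (17, q, 15, 35), (25, a, 23, 18), (32, a, 23, 18)}.
Projecting to F, D (3 duplicate(s) eliminated): {(12, q), (15, q), (23, a)}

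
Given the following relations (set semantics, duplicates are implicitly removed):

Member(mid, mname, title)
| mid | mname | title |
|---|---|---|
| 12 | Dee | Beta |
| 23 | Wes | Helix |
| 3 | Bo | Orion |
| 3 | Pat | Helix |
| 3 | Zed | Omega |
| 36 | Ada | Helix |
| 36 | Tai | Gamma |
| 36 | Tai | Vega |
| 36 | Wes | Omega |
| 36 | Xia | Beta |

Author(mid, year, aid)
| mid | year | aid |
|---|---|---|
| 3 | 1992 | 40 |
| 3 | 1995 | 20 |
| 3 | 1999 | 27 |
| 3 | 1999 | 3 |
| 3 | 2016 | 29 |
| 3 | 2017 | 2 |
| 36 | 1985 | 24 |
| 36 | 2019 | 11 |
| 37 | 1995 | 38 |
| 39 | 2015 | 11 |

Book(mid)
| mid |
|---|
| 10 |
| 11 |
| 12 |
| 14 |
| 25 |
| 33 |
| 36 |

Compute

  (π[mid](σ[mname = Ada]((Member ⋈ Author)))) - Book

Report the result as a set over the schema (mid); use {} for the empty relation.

{}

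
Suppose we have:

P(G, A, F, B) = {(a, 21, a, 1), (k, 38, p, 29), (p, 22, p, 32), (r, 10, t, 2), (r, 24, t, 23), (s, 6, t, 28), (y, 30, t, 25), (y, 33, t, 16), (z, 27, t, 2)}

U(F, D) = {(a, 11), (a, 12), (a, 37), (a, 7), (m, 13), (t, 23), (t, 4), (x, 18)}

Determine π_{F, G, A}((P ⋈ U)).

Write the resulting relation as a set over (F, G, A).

Natural join on F: {(a, 21, a, 1, 11), (a, 21, a, 1, 12), (a, 21, a, 1, 37), (a, 21, a, 1, 7), (r, 10, t, 2, 23), (r, 10, t, 2, 4), (r, 24, t, 23, 23), (r, 24, t, 23, 4), (s, 6, t, 28, 23), (s, 6, t, 28, 4), (y, 30, t, 25, 23), (y, 30, t, 25, 4), (y, 33, t, 16, 23), (y, 33, t, 16, 4), (z, 27, t, 2, 23), (z, 27, t, 2, 4)}
Keep only column(s) F, G, A (9 duplicate(s) eliminated): {(a, a, 21), (t, r, 10), (t, r, 24), (t, s, 6), (t, y, 30), (t, y, 33), (t, z, 27)}

{(a, a, 21), (t, r, 10), (t, r, 24), (t, s, 6), (t, y, 30), (t, y, 33), (t, z, 27)}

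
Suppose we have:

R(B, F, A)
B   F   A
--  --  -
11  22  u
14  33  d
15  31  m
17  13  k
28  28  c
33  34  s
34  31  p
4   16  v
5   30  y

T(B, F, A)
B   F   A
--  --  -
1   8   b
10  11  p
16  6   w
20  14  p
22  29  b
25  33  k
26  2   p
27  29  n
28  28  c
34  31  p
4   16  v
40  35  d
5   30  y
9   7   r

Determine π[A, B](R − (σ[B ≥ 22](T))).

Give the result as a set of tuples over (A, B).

{(d, 14), (k, 17), (m, 15), (s, 33), (u, 11), (v, 4), (y, 5)}

Apply σ_{B ≥ 22}; surviving tuples: {(22, 29, b), (25, 33, k), (26, 2, p), (27, 29, n), (28, 28, c), (34, 31, p), (40, 35, d)}
Taking the difference: {(11, 22, u), (14, 33, d), (15, 31, m), (17, 13, k), (33, 34, s), (4, 16, v), (5, 30, y)}
Keep only column(s) A, B: {(d, 14), (k, 17), (m, 15), (s, 33), (u, 11), (v, 4), (y, 5)}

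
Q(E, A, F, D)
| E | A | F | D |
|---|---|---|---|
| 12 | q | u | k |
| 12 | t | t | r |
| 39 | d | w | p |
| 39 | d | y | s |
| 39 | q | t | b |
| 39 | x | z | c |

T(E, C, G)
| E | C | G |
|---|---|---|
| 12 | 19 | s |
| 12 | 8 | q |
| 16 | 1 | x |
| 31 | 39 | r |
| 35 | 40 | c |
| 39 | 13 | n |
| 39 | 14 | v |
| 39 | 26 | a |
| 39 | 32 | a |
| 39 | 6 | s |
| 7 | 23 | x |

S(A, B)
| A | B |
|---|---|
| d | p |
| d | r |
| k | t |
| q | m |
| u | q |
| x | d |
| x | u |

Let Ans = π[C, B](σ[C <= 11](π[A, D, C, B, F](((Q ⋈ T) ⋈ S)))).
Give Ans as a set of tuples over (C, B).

Natural join on E: {(12, q, u, k, 19, s), (12, q, u, k, 8, q), (12, t, t, r, 19, s), (12, t, t, r, 8, q), (39, d, w, p, 13, n), (39, d, w, p, 14, v), (39, d, w, p, 26, a), (39, d, w, p, 32, a), (39, d, w, p, 6, s), (39, d, y, s, 13, n), (39, d, y, s, 14, v), (39, d, y, s, 26, a), (39, d, y, s, 32, a), (39, d, y, s, 6, s), (39, q, t, b, 13, n), (39, q, t, b, 14, v), (39, q, t, b, 26, a), (39, q, t, b, 32, a), (39, q, t, b, 6, s), (39, x, z, c, 13, n), (39, x, z, c, 14, v), (39, x, z, c, 26, a), (39, x, z, c, 32, a), (39, x, z, c, 6, s)}
Natural join on A: {(12, q, u, k, 19, s, m), (12, q, u, k, 8, q, m), (39, d, w, p, 13, n, p), (39, d, w, p, 13, n, r), (39, d, w, p, 14, v, p), (39, d, w, p, 14, v, r), (39, d, w, p, 26, a, p), (39, d, w, p, 26, a, r), (39, d, w, p, 32, a, p), (39, d, w, p, 32, a, r), (39, d, w, p, 6, s, p), (39, d, w, p, 6, s, r), (39, d, y, s, 13, n, p), (39, d, y, s, 13, n, r), (39, d, y, s, 14, v, p), (39, d, y, s, 14, v, r), (39, d, y, s, 26, a, p), (39, d, y, s, 26, a, r), (39, d, y, s, 32, a, p), (39, d, y, s, 32, a, r), (39, d, y, s, 6, s, p), (39, d, y, s, 6, s, r), (39, q, t, b, 13, n, m), (39, q, t, b, 14, v, m), (39, q, t, b, 26, a, m), (39, q, t, b, 32, a, m), (39, q, t, b, 6, s, m), (39, x, z, c, 13, n, d), (39, x, z, c, 13, n, u), (39, x, z, c, 14, v, d), (39, x, z, c, 14, v, u), (39, x, z, c, 26, a, d), (39, x, z, c, 26, a, u), (39, x, z, c, 32, a, d), (39, x, z, c, 32, a, u), (39, x, z, c, 6, s, d), (39, x, z, c, 6, s, u)}
π[A, D, C, B, F]: project onto (A, D, C, B, F) → {(d, p, 13, p, w), (d, p, 13, r, w), (d, p, 14, p, w), (d, p, 14, r, w), (d, p, 26, p, w), (d, p, 26, r, w), (d, p, 32, p, w), (d, p, 32, r, w), (d, p, 6, p, w), (d, p, 6, r, w), (d, s, 13, p, y), (d, s, 13, r, y), (d, s, 14, p, y), (d, s, 14, r, y), (d, s, 26, p, y), (d, s, 26, r, y), (d, s, 32, p, y), (d, s, 32, r, y), (d, s, 6, p, y), (d, s, 6, r, y), (q, b, 13, m, t), (q, b, 14, m, t), (q, b, 26, m, t), (q, b, 32, m, t), (q, b, 6, m, t), (q, k, 19, m, u), (q, k, 8, m, u), (x, c, 13, d, z), (x, c, 13, u, z), (x, c, 14, d, z), (x, c, 14, u, z), (x, c, 26, d, z), (x, c, 26, u, z), (x, c, 32, d, z), (x, c, 32, u, z), (x, c, 6, d, z), (x, c, 6, u, z)}
Selection C <= 11: {(d, p, 6, p, w), (d, p, 6, r, w), (d, s, 6, p, y), (d, s, 6, r, y), (q, b, 6, m, t), (q, k, 8, m, u), (x, c, 6, d, z), (x, c, 6, u, z)}
π[C, B]: project onto (C, B) (2 duplicate(s) eliminated) → {(6, d), (6, m), (6, p), (6, r), (6, u), (8, m)}

{(6, d), (6, m), (6, p), (6, r), (6, u), (8, m)}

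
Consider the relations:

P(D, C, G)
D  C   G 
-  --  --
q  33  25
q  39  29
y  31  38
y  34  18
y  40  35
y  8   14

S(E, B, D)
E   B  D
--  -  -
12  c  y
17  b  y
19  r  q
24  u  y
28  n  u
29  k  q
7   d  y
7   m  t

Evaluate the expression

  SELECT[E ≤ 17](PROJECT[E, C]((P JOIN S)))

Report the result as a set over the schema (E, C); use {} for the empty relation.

{(12, 31), (12, 34), (12, 40), (12, 8), (17, 31), (17, 34), (17, 40), (17, 8), (7, 31), (7, 34), (7, 40), (7, 8)}

Natural join on D: {(q, 33, 25, 19, r), (q, 33, 25, 29, k), (q, 39, 29, 19, r), (q, 39, 29, 29, k), (y, 31, 38, 12, c), (y, 31, 38, 17, b), (y, 31, 38, 24, u), (y, 31, 38, 7, d), (y, 34, 18, 12, c), (y, 34, 18, 17, b), (y, 34, 18, 24, u), (y, 34, 18, 7, d), (y, 40, 35, 12, c), (y, 40, 35, 17, b), (y, 40, 35, 24, u), (y, 40, 35, 7, d), (y, 8, 14, 12, c), (y, 8, 14, 17, b), (y, 8, 14, 24, u), (y, 8, 14, 7, d)}
π_{E, C} gives {(12, 31), (12, 34), (12, 40), (12, 8), (17, 31), (17, 34), (17, 40), (17, 8), (19, 33), (19, 39), (24, 31), (24, 34), (24, 40), (24, 8), (29, 33), (29, 39), (7, 31), (7, 34), (7, 40), (7, 8)}.
Filtering on E ≤ 17 leaves {(12, 31), (12, 34), (12, 40), (12, 8), (17, 31), (17, 34), (17, 40), (17, 8), (7, 31), (7, 34), (7, 40), (7, 8)}.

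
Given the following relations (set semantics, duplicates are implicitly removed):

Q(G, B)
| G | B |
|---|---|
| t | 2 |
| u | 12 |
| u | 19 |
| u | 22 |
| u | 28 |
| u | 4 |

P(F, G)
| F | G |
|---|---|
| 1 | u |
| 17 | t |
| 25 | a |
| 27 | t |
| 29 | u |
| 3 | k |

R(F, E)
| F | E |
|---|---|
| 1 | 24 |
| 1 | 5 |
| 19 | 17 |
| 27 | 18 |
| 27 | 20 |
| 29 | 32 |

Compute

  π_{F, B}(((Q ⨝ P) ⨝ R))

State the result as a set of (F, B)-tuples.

{(1, 12), (1, 19), (1, 22), (1, 28), (1, 4), (27, 2), (29, 12), (29, 19), (29, 22), (29, 28), (29, 4)}

Q ⋈ P (natural join on G): {(t, 2, 17), (t, 2, 27), (u, 12, 1), (u, 12, 29), (u, 19, 1), (u, 19, 29), (u, 22, 1), (u, 22, 29), (u, 28, 1), (u, 28, 29), (u, 4, 1), (u, 4, 29)}
(Q ⨝ P) ⋈ R (natural join on F): {(t, 2, 27, 18), (t, 2, 27, 20), (u, 12, 1, 24), (u, 12, 1, 5), (u, 12, 29, 32), (u, 19, 1, 24), (u, 19, 1, 5), (u, 19, 29, 32), (u, 22, 1, 24), (u, 22, 1, 5), (u, 22, 29, 32), (u, 28, 1, 24), (u, 28, 1, 5), (u, 28, 29, 32), (u, 4, 1, 24), (u, 4, 1, 5), (u, 4, 29, 32)}
π_{F, B} gives {(1, 12), (1, 19), (1, 22), (1, 28), (1, 4), (27, 2), (29, 12), (29, 19), (29, 22), (29, 28), (29, 4)} (6 duplicate(s) eliminated).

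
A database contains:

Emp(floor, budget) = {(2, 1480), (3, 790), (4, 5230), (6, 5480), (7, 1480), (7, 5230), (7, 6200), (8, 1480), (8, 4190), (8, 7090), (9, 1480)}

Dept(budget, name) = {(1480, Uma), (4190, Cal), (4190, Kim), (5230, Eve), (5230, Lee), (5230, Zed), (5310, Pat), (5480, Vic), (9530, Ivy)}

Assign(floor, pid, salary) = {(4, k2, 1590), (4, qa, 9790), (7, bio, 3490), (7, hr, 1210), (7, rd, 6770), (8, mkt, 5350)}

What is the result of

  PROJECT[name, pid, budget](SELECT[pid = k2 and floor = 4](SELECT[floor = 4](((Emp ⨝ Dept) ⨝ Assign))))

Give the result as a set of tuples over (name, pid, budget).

{(Eve, k2, 5230), (Lee, k2, 5230), (Zed, k2, 5230)}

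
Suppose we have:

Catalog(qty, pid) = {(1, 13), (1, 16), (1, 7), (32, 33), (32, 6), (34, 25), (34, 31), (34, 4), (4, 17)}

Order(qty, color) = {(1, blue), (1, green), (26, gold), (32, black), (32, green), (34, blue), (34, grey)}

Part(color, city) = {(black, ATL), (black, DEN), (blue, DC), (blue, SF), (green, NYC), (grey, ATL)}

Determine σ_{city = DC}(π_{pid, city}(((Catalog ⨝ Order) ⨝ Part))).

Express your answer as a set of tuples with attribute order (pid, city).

{(13, DC), (16, DC), (25, DC), (31, DC), (4, DC), (7, DC)}

Joining Catalog and Order on qty yields {(1, 13, blue), (1, 13, green), (1, 16, blue), (1, 16, green), (1, 7, blue), (1, 7, green), (32, 33, black), (32, 33, green), (32, 6, black), (32, 6, green), (34, 25, blue), (34, 25, grey), (34, 31, blue), (34, 31, grey), (34, 4, blue), (34, 4, grey)}.
Joining (Catalog ⨝ Order) and Part on color yields {(1, 13, blue, DC), (1, 13, blue, SF), (1, 13, green, NYC), (1, 16, blue, DC), (1, 16, blue, SF), (1, 16, green, NYC), (1, 7, blue, DC), (1, 7, blue, SF), (1, 7, green, NYC), (32, 33, black, ATL), (32, 33, black, DEN), (32, 33, green, NYC), (32, 6, black, ATL), (32, 6, black, DEN), (32, 6, green, NYC), (34, 25, blue, DC), (34, 25, blue, SF), (34, 25, grey, ATL), (34, 31, blue, DC), (34, 31, blue, SF), (34, 31, grey, ATL), (34, 4, blue, DC), (34, 4, blue, SF), (34, 4, grey, ATL)}.
Projecting to pid, city: {(13, DC), (13, NYC), (13, SF), (16, DC), (16, NYC), (16, SF), (25, ATL), (25, DC), (25, SF), (31, ATL), (31, DC), (31, SF), (33, ATL), (33, DEN), (33, NYC), (4, ATL), (4, DC), (4, SF), (6, ATL), (6, DEN), (6, NYC), (7, DC), (7, NYC), (7, SF)}
Apply σ_{city = DC}; surviving tuples: {(13, DC), (16, DC), (25, DC), (31, DC), (4, DC), (7, DC)}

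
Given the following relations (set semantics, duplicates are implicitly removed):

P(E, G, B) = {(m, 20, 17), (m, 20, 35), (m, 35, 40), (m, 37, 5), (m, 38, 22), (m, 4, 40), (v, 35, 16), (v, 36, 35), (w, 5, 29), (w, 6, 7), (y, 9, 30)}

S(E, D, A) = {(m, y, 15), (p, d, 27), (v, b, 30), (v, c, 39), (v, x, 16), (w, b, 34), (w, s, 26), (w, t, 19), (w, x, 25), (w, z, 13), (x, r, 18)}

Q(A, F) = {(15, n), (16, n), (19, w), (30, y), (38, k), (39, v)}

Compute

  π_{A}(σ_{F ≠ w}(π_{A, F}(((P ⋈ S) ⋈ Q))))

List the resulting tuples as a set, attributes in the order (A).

{15, 16, 30, 39}

P ⋈ S (natural join on E): {(m, 20, 17, y, 15), (m, 20, 35, y, 15), (m, 35, 40, y, 15), (m, 37, 5, y, 15), (m, 38, 22, y, 15), (m, 4, 40, y, 15), (v, 35, 16, b, 30), (v, 35, 16, c, 39), (v, 35, 16, x, 16), (v, 36, 35, b, 30), (v, 36, 35, c, 39), (v, 36, 35, x, 16), (w, 5, 29, b, 34), (w, 5, 29, s, 26), (w, 5, 29, t, 19), (w, 5, 29, x, 25), (w, 5, 29, z, 13), (w, 6, 7, b, 34), (w, 6, 7, s, 26), (w, 6, 7, t, 19), (w, 6, 7, x, 25), (w, 6, 7, z, 13)}
(P ⋈ S) ⋈ Q (natural join on A): {(m, 20, 17, y, 15, n), (m, 20, 35, y, 15, n), (m, 35, 40, y, 15, n), (m, 37, 5, y, 15, n), (m, 38, 22, y, 15, n), (m, 4, 40, y, 15, n), (v, 35, 16, b, 30, y), (v, 35, 16, c, 39, v), (v, 35, 16, x, 16, n), (v, 36, 35, b, 30, y), (v, 36, 35, c, 39, v), (v, 36, 35, x, 16, n), (w, 5, 29, t, 19, w), (w, 6, 7, t, 19, w)}
π[A, F]: project onto (A, F) (9 duplicate(s) eliminated) → {(15, n), (16, n), (19, w), (30, y), (39, v)}
Apply σ_{F ≠ w}; surviving tuples: {(15, n), (16, n), (30, y), (39, v)}
π[A]: project onto (A) → {15, 16, 30, 39}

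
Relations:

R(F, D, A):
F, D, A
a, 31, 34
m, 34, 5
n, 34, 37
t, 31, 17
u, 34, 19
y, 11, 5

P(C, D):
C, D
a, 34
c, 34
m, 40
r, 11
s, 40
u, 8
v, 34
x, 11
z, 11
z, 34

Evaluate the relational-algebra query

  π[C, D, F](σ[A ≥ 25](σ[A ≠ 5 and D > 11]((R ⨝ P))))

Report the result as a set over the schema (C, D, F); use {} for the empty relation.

{(a, 34, n), (c, 34, n), (v, 34, n), (z, 34, n)}

R ⋈ P (natural join on D): {(m, 34, 5, a), (m, 34, 5, c), (m, 34, 5, v), (m, 34, 5, z), (n, 34, 37, a), (n, 34, 37, c), (n, 34, 37, v), (n, 34, 37, z), (u, 34, 19, a), (u, 34, 19, c), (u, 34, 19, v), (u, 34, 19, z), (y, 11, 5, r), (y, 11, 5, x), (y, 11, 5, z)}
Selection A ≠ 5 and D > 11: {(n, 34, 37, a), (n, 34, 37, c), (n, 34, 37, v), (n, 34, 37, z), (u, 34, 19, a), (u, 34, 19, c), (u, 34, 19, v), (u, 34, 19, z)}
Selection A ≥ 25: {(n, 34, 37, a), (n, 34, 37, c), (n, 34, 37, v), (n, 34, 37, z)}
Keep only column(s) C, D, F: {(a, 34, n), (c, 34, n), (v, 34, n), (z, 34, n)}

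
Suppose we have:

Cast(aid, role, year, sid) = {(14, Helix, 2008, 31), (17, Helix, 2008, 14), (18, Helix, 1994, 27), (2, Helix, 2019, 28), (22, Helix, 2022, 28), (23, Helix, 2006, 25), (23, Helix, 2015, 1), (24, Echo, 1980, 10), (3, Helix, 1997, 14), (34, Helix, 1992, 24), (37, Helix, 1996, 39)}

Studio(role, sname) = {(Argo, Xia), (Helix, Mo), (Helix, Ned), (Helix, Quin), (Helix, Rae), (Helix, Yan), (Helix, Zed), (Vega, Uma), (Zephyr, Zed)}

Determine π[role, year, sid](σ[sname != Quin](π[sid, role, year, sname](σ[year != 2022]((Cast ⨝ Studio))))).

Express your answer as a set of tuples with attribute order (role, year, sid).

{(Helix, 1992, 24), (Helix, 1994, 27), (Helix, 1996, 39), (Helix, 1997, 14), (Helix, 2006, 25), (Helix, 2008, 14), (Helix, 2008, 31), (Helix, 2015, 1), (Helix, 2019, 28)}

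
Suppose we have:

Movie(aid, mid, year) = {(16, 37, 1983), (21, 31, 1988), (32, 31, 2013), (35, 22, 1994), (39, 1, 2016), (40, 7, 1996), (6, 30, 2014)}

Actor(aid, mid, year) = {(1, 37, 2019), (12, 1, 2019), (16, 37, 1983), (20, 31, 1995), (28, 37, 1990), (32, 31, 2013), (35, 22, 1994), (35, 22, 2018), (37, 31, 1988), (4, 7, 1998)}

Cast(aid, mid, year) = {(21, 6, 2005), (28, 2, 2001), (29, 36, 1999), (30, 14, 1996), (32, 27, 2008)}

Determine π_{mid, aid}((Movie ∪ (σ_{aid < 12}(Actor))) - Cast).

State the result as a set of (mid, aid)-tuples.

{(1, 39), (22, 35), (30, 6), (31, 21), (31, 32), (37, 1), (37, 16), (7, 4), (7, 40)}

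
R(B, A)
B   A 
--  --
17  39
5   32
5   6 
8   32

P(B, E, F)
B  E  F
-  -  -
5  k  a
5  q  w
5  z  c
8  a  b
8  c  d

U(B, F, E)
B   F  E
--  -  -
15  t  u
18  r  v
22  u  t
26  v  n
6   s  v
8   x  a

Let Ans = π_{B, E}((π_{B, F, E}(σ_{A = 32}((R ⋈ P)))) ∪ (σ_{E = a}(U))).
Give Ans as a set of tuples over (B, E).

{(5, k), (5, q), (5, z), (8, a), (8, c)}

Natural join on B: {(5, 32, k, a), (5, 32, q, w), (5, 32, z, c), (5, 6, k, a), (5, 6, q, w), (5, 6, z, c), (8, 32, a, b), (8, 32, c, d)}
Selection A = 32: {(5, 32, k, a), (5, 32, q, w), (5, 32, z, c), (8, 32, a, b), (8, 32, c, d)}
π[B, F, E]: project onto (B, F, E) → {(5, a, k), (5, c, z), (5, w, q), (8, b, a), (8, d, c)}
Selection E = a: {(8, x, a)}
Set union of the two operands is {(5, a, k), (5, c, z), (5, w, q), (8, b, a), (8, d, c), (8, x, a)}.
π[B, E]: project onto (B, E) (1 duplicate(s) eliminated) → {(5, k), (5, q), (5, z), (8, a), (8, c)}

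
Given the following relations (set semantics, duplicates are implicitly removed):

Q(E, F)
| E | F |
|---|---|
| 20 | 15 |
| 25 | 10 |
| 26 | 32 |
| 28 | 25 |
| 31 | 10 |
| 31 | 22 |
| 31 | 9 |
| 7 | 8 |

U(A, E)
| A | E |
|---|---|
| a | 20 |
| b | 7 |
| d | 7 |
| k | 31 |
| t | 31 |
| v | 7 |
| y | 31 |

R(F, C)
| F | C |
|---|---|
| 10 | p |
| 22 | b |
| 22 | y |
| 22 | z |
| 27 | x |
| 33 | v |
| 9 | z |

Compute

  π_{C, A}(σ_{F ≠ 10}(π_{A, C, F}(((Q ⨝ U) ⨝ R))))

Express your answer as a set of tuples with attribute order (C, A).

Natural join on E: {(20, 15, a), (31, 10, k), (31, 10, t), (31, 10, y), (31, 22, k), (31, 22, t), (31, 22, y), (31, 9, k), (31, 9, t), (31, 9, y), (7, 8, b), (7, 8, d), (7, 8, v)}
Natural join on F: {(31, 10, k, p), (31, 10, t, p), (31, 10, y, p), (31, 22, k, b), (31, 22, k, y), (31, 22, k, z), (31, 22, t, b), (31, 22, t, y), (31, 22, t, z), (31, 22, y, b), (31, 22, y, y), (31, 22, y, z), (31, 9, k, z), (31, 9, t, z), (31, 9, y, z)}
Projecting to A, C, F: {(k, b, 22), (k, p, 10), (k, y, 22), (k, z, 22), (k, z, 9), (t, b, 22), (t, p, 10), (t, y, 22), (t, z, 22), (t, z, 9), (y, b, 22), (y, p, 10), (y, y, 22), (y, z, 22), (y, z, 9)}
Filtering on F ≠ 10 leaves {(k, b, 22), (k, y, 22), (k, z, 22), (k, z, 9), (t, b, 22), (t, y, 22), (t, z, 22), (t, z, 9), (y, b, 22), (y, y, 22), (y, z, 22), (y, z, 9)}.
Projecting to C, A (3 duplicate(s) eliminated): {(b, k), (b, t), (b, y), (y, k), (y, t), (y, y), (z, k), (z, t), (z, y)}

{(b, k), (b, t), (b, y), (y, k), (y, t), (y, y), (z, k), (z, t), (z, y)}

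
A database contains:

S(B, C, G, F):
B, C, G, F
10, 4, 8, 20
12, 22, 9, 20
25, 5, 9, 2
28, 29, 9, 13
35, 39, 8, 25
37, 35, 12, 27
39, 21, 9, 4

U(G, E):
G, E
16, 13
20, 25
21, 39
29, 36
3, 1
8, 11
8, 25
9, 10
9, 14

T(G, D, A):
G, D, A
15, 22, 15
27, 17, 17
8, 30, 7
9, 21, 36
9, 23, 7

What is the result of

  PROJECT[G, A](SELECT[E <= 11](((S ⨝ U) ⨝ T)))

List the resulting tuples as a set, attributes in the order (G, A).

Joining S and U on G yields {(10, 4, 8, 20, 11), (10, 4, 8, 20, 25), (12, 22, 9, 20, 10), (12, 22, 9, 20, 14), (25, 5, 9, 2, 10), (25, 5, 9, 2, 14), (28, 29, 9, 13, 10), (28, 29, 9, 13, 14), (35, 39, 8, 25, 11), (35, 39, 8, 25, 25), (39, 21, 9, 4, 10), (39, 21, 9, 4, 14)}.
Joining (S ⨝ U) and T on G yields {(10, 4, 8, 20, 11, 30, 7), (10, 4, 8, 20, 25, 30, 7), (12, 22, 9, 20, 10, 21, 36), (12, 22, 9, 20, 10, 23, 7), (12, 22, 9, 20, 14, 21, 36), (12, 22, 9, 20, 14, 23, 7), (25, 5, 9, 2, 10, 21, 36), (25, 5, 9, 2, 10, 23, 7), (25, 5, 9, 2, 14, 21, 36), (25, 5, 9, 2, 14, 23, 7), (28, 29, 9, 13, 10, 21, 36), (28, 29, 9, 13, 10, 23, 7), (28, 29, 9, 13, 14, 21, 36), (28, 29, 9, 13, 14, 23, 7), (35, 39, 8, 25, 11, 30, 7), (35, 39, 8, 25, 25, 30, 7), (39, 21, 9, 4, 10, 21, 36), (39, 21, 9, 4, 10, 23, 7), (39, 21, 9, 4, 14, 21, 36), (39, 21, 9, 4, 14, 23, 7)}.
Apply σ_{E <= 11}; surviving tuples: {(10, 4, 8, 20, 11, 30, 7), (12, 22, 9, 20, 10, 21, 36), (12, 22, 9, 20, 10, 23, 7), (25, 5, 9, 2, 10, 21, 36), (25, 5, 9, 2, 10, 23, 7), (28, 29, 9, 13, 10, 21, 36), (28, 29, 9, 13, 10, 23, 7), (35, 39, 8, 25, 11, 30, 7), (39, 21, 9, 4, 10, 21, 36), (39, 21, 9, 4, 10, 23, 7)}
Projecting to G, A (7 duplicate(s) eliminated): {(8, 7), (9, 36), (9, 7)}

{(8, 7), (9, 36), (9, 7)}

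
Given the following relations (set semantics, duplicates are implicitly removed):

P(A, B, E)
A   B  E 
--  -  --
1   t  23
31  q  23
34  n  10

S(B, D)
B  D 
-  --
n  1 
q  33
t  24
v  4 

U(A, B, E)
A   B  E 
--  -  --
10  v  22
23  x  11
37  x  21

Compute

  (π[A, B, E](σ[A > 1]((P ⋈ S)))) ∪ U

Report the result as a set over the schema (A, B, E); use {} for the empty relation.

{(10, v, 22), (23, x, 11), (31, q, 23), (34, n, 10), (37, x, 21)}

P ⋈ S (natural join on B): {(1, t, 23, 24), (31, q, 23, 33), (34, n, 10, 1)}
σ[A > 1]: keep tuples satisfying A > 1 → {(31, q, 23, 33), (34, n, 10, 1)}
π_{A, B, E} gives {(31, q, 23), (34, n, 10)}.
Taking the union: {(10, v, 22), (23, x, 11), (31, q, 23), (34, n, 10), (37, x, 21)}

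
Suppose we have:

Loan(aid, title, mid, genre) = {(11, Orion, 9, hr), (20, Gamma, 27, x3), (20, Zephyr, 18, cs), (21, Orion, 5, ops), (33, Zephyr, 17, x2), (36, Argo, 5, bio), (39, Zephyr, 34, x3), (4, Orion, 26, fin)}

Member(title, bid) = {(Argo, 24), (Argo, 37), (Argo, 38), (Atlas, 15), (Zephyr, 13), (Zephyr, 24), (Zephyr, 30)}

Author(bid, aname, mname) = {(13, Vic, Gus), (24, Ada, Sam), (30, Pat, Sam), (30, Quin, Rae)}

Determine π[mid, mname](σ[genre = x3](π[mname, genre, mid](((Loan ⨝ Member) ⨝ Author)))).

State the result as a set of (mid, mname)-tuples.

{(34, Gus), (34, Rae), (34, Sam)}

Natural join on title: {(20, Zephyr, 18, cs, 13), (20, Zephyr, 18, cs, 24), (20, Zephyr, 18, cs, 30), (33, Zephyr, 17, x2, 13), (33, Zephyr, 17, x2, 24), (33, Zephyr, 17, x2, 30), (36, Argo, 5, bio, 24), (36, Argo, 5, bio, 37), (36, Argo, 5, bio, 38), (39, Zephyr, 34, x3, 13), (39, Zephyr, 34, x3, 24), (39, Zephyr, 34, x3, 30)}
Natural join on bid: {(20, Zephyr, 18, cs, 13, Vic, Gus), (20, Zephyr, 18, cs, 24, Ada, Sam), (20, Zephyr, 18, cs, 30, Pat, Sam), (20, Zephyr, 18, cs, 30, Quin, Rae), (33, Zephyr, 17, x2, 13, Vic, Gus), (33, Zephyr, 17, x2, 24, Ada, Sam), (33, Zephyr, 17, x2, 30, Pat, Sam), (33, Zephyr, 17, x2, 30, Quin, Rae), (36, Argo, 5, bio, 24, Ada, Sam), (39, Zephyr, 34, x3, 13, Vic, Gus), (39, Zephyr, 34, x3, 24, Ada, Sam), (39, Zephyr, 34, x3, 30, Pat, Sam), (39, Zephyr, 34, x3, 30, Quin, Rae)}
π_{mname, genre, mid} gives {(Gus, cs, 18), (Gus, x2, 17), (Gus, x3, 34), (Rae, cs, 18), (Rae, x2, 17), (Rae, x3, 34), (Sam, bio, 5), (Sam, cs, 18), (Sam, x2, 17), (Sam, x3, 34)} (3 duplicate(s) eliminated).
Filtering on genre = x3 leaves {(Gus, x3, 34), (Rae, x3, 34), (Sam, x3, 34)}.
π_{mid, mname} gives {(34, Gus), (34, Rae), (34, Sam)}.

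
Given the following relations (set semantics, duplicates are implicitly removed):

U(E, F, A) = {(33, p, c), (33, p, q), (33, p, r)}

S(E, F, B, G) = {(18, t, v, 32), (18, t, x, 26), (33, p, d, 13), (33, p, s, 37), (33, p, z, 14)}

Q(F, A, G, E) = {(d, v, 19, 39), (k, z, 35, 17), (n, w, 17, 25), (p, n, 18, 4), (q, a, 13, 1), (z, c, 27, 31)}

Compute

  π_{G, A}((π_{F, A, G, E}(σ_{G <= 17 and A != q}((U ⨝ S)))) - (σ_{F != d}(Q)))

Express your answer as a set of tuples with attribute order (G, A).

{(13, c), (13, r), (14, c), (14, r)}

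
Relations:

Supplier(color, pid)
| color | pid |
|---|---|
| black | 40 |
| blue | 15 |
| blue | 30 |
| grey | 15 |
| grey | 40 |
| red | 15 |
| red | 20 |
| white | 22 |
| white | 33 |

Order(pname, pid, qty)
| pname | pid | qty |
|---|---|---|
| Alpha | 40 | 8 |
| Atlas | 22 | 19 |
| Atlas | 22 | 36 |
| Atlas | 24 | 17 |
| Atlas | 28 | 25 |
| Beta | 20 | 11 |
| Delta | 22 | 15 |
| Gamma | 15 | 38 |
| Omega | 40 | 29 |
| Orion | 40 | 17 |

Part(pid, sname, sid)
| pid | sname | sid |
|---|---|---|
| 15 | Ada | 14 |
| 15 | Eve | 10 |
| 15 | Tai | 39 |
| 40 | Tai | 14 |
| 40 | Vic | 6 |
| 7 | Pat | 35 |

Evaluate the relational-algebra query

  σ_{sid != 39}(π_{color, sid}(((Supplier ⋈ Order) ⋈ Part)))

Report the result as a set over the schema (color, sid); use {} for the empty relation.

{(black, 14), (black, 6), (blue, 10), (blue, 14), (grey, 10), (grey, 14), (grey, 6), (red, 10), (red, 14)}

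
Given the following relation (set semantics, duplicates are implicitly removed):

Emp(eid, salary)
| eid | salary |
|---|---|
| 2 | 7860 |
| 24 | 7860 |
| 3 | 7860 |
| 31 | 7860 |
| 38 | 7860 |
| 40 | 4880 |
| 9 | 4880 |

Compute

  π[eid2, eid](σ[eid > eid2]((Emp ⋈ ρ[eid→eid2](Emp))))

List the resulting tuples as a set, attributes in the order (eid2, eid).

ρ[eid→eid2]: schema becomes (eid2, salary); tuples unchanged.
Emp ⋈ ρ[eid→eid2](Emp) (natural join on salary): {(2, 7860, 2), (2, 7860, 24), (2, 7860, 3), (2, 7860, 31), (2, 7860, 38), (24, 7860, 2), (24, 7860, 24), (24, 7860, 3), (24, 7860, 31), (24, 7860, 38), (3, 7860, 2), (3, 7860, 24), (3, 7860, 3), (3, 7860, 31), (3, 7860, 38), (31, 7860, 2), (31, 7860, 24), (31, 7860, 3), (31, 7860, 31), (31, 7860, 38), (38, 7860, 2), (38, 7860, 24), (38, 7860, 3), (38, 7860, 31), (38, 7860, 38), (40, 4880, 40), (40, 4880, 9), (9, 4880, 40), (9, 4880, 9)}
σ[eid > eid2]: keep tuples satisfying eid > eid2 → {(24, 7860, 2), (24, 7860, 3), (3, 7860, 2), (31, 7860, 2), (31, 7860, 24), (31, 7860, 3), (38, 7860, 2), (38, 7860, 24), (38, 7860, 3), (38, 7860, 31), (40, 4880, 9)}
Keep only column(s) eid2, eid: {(2, 24), (2, 3), (2, 31), (2, 38), (24, 31), (24, 38), (3, 24), (3, 31), (3, 38), (31, 38), (9, 40)}

{(2, 24), (2, 3), (2, 31), (2, 38), (24, 31), (24, 38), (3, 24), (3, 31), (3, 38), (31, 38), (9, 40)}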